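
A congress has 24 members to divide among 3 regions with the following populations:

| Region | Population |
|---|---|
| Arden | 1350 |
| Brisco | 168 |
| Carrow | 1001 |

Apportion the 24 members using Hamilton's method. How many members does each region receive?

Total 2519; standard divisor 2519/24 ≈ 104.958.
Standard quotas: Arden 12.862, Brisco 1.601, Carrow 9.537.
Lower quotas: Arden 12, Brisco 1, Carrow 9 (sum 22, leaving 2 seats).
Remainders in descending order: Arden 0.862, Brisco 0.601, Carrow 0.537.
Largest remainders: Arden, Brisco receive the extra seats.

Arden: 13, Brisco: 2, Carrow: 9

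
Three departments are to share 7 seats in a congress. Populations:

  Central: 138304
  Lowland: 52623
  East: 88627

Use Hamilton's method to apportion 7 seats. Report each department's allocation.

Total 279554; standard divisor 279554/7 ≈ 39936.286.
Standard quotas: Central 3.4631, Lowland 1.3177, East 2.2192.
Lower quotas: Central 3, Lowland 1, East 2 (sum 6, leaving 1 seat).
Remainders in descending order: Central 0.4631, Lowland 0.3177, East 0.2192.
The surplus seat goes to Central.

Central 4, Lowland 1, East 2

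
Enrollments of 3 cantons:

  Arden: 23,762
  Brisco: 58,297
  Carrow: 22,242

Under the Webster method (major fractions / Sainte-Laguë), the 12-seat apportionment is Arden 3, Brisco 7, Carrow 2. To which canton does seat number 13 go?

Carrow

Priority for the next seat is population ÷ (current seats + 0.5).
Priorities: Arden 6789.143, Brisco 7772.933, Carrow 8896.800.
Highest priority: Carrow.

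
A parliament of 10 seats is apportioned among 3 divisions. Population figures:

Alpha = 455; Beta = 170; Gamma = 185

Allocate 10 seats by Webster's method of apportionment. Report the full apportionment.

Alpha: 6, Beta: 2, Gamma: 2

Standard divisor 810/10 ≈ 81; standard quotas: Alpha 5.617, Beta 2.099, Gamma 2.284.
Rounding to the nearest integer gives Alpha 6, Beta 2, Gamma 2 — total 10, matching the house size, so no adjustment is needed.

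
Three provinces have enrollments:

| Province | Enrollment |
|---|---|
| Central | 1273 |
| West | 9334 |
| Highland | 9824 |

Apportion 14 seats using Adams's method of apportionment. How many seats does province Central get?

1

Standard divisor 20431/14 ≈ 1459.357; standard quotas: Central 0.872, West 6.396, Highland 6.732.
Rounding up gives 1, 7, 7 = 15 seats, so the divisor must be adjusted.
With modified divisor 1600: modified quotas Central 0.796, West 5.834, Highland 6.140.
Rounding up: Central 1, West 6, Highland 7 (total 14).
Central receives 1.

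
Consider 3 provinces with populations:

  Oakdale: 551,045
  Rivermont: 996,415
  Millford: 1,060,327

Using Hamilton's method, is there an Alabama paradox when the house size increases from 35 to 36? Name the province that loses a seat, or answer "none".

At 35 seats: Oakdale 8, Rivermont 13, Millford 14.
At 36 seats: Oakdale 7, Rivermont 14, Millford 15.
Oakdale drops from 8 to 7.

Oakdale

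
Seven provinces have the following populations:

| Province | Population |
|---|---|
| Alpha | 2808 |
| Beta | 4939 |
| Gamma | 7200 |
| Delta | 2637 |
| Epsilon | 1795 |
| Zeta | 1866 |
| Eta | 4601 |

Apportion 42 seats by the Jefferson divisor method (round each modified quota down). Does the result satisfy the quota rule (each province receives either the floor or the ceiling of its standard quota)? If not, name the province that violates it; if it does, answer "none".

none

Standard quotas: Alpha 4.563, Beta 8.026, Gamma 11.700, Delta 4.285, Epsilon 2.917, Zeta 3.032, Eta 7.477.
Jefferson allocation: Alpha 4, Beta 8, Gamma 12, Delta 4, Epsilon 3, Zeta 3, Eta 8.
Every allocation lies between the lower and upper quota.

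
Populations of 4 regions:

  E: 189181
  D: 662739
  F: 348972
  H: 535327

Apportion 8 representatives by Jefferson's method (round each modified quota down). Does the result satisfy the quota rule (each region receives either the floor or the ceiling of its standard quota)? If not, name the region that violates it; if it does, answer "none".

none

Standard quotas: E 0.872, D 3.054, F 1.608, H 2.467.
Jefferson allocation: E 1, D 3, F 1, H 3.
Every allocation lies between the lower and upper quota.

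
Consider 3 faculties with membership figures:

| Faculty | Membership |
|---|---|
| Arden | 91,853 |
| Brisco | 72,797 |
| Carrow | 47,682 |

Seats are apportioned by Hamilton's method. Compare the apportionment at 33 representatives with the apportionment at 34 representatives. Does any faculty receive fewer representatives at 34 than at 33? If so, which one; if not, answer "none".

Carrow

At 33 seats: Arden 14, Brisco 11, Carrow 8.
At 34 seats: Arden 15, Brisco 12, Carrow 7.
Carrow drops from 8 to 7.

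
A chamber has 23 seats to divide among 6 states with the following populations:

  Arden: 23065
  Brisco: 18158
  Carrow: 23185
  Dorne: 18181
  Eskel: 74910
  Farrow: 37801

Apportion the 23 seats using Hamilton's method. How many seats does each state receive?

Standard divisor: 195300 ÷ 23 ≈ 8491.304.
Standard quotas: Arden 2.7163, Brisco 2.1384, Carrow 2.7304, Dorne 2.1411, Eskel 8.8220, Farrow 4.4517.
Lower quotas: Arden 2, Brisco 2, Carrow 2, Dorne 2, Eskel 8, Farrow 4 (sum 20, leaving 3 seats).
Remainders in descending order: Eskel 0.8220, Carrow 0.7304, Arden 0.7163, Farrow 0.4517, Dorne 0.1411, Brisco 0.1384.
The surplus seats go to Eskel, Carrow, Arden.

Arden=3; Brisco=2; Carrow=3; Dorne=2; Eskel=9; Farrow=4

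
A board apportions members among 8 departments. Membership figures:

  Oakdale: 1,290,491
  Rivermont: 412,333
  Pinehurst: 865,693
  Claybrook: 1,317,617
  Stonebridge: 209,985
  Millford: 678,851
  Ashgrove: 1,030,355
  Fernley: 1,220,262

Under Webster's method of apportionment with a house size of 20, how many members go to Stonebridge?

Standard divisor 7025587/20 ≈ 351279.35; standard quotas: Oakdale 3.674, Rivermont 1.174, Pinehurst 2.464, Claybrook 3.751, Stonebridge 0.598, Millford 1.933, Ashgrove 2.933, Fernley 3.474.
Rounding to the nearest integer gives Oakdale 4, Rivermont 1, Pinehurst 2, Claybrook 4, Stonebridge 1, Millford 2, Ashgrove 3, Fernley 3 — total 20, matching the house size, so no adjustment is needed.
Stonebridge receives 1.

1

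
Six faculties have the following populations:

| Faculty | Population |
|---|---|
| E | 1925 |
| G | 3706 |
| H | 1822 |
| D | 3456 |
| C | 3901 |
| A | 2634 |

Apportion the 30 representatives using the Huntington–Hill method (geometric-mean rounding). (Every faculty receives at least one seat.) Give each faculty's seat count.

E 3; G 6; H 3; D 6; C 7; A 5

With divisor 580: modified quotas E 3.319, G 6.390, H 3.141, D 5.959, C 6.726, A 4.541.
Geometric-mean thresholds: E √(3·4)=3.464, G √(6·7)=6.481, H √(3·4)=3.464, D √(5·6)=5.477, C √(6·7)=6.481, A √(4·5)=4.472.
Each quota rounded against its threshold gives E 3, G 6, H 3, D 6, C 7, A 5 (total 30).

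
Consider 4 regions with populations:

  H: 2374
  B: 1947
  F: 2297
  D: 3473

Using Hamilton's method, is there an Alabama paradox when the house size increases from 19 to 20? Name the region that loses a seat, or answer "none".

At 19 seats: H 4, B 4, F 4, D 7.
At 20 seats: H 5, B 4, F 4, D 7.
No region's allocation decreased.

none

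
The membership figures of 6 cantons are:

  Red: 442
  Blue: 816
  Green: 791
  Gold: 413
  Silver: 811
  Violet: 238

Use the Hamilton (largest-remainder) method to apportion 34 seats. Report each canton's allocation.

Standard divisor: 3511 ÷ 34 ≈ 103.265.
Standard quotas: Red 4.280, Blue 7.902, Green 7.660, Gold 3.999, Silver 7.854, Violet 2.305.
Lower quotas: Red 4, Blue 7, Green 7, Gold 3, Silver 7, Violet 2 (sum 30, leaving 4 seats).
Remainders in descending order: Gold 0.999, Blue 0.902, Silver 0.854, Green 0.660, Violet 0.305, Red 0.280.
Largest remainders: Gold, Blue, Silver, Green receive the extra seats.

Red 4, Blue 8, Green 8, Gold 4, Silver 8, Violet 2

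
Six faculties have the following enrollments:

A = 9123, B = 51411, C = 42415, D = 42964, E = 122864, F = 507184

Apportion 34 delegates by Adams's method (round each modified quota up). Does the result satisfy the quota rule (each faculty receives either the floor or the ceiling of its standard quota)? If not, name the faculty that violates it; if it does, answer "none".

F

Standard quotas: A 0.400, B 2.253, C 1.858, D 1.883, E 5.383, F 22.223.
Adams allocation: A 1, B 3, C 2, D 2, E 5, F 21.
F has quota 22.223 (lower 22, upper 23) but receives 21 — outside the quota interval.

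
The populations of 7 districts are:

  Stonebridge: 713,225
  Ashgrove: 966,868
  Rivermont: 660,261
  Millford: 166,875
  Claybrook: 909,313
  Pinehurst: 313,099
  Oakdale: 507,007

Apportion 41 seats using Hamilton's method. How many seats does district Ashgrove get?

The standard divisor is 4236648/41 ≈ 103332.878.
Standard quotas: Stonebridge 6.9022, Ashgrove 9.3568, Rivermont 6.3897, Millford 1.6149, Claybrook 8.7998, Pinehurst 3.0300, Oakdale 4.9065.
Lower quotas: Stonebridge 6, Ashgrove 9, Rivermont 6, Millford 1, Claybrook 8, Pinehurst 3, Oakdale 4 (sum 37, leaving 4 seats).
Remainders in descending order: Oakdale 0.9065, Stonebridge 0.9022, Claybrook 0.7998, Millford 0.6149, Rivermont 0.3897, Ashgrove 0.3568, Pinehurst 0.0300.
Largest remainders: Oakdale, Stonebridge, Claybrook, Millford receive the extra seats.
Ashgrove receives 9.

9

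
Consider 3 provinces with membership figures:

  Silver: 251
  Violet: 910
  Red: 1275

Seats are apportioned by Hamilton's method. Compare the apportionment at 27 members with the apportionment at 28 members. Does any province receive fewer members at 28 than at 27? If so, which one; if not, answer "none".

At 27 seats: Silver 3, Violet 10, Red 14.
At 28 seats: Silver 3, Violet 10, Red 15.
No province's allocation decreased.

none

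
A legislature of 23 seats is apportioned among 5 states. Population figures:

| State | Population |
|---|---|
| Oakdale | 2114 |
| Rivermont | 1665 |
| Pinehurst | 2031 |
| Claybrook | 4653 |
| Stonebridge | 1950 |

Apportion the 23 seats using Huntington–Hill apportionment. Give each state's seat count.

With divisor 556: modified quotas Oakdale 3.802, Rivermont 2.995, Pinehurst 3.653, Claybrook 8.369, Stonebridge 3.507.
Geometric-mean thresholds: Oakdale √(3·4)=3.464, Rivermont √(2·3)=2.449, Pinehurst √(3·4)=3.464, Claybrook √(8·9)=8.485, Stonebridge √(3·4)=3.464.
Each quota rounded against its threshold gives Oakdale 4, Rivermont 3, Pinehurst 4, Claybrook 8, Stonebridge 4 (total 23).

Oakdale: 4; Rivermont: 3; Pinehurst: 4; Claybrook: 8; Stonebridge: 4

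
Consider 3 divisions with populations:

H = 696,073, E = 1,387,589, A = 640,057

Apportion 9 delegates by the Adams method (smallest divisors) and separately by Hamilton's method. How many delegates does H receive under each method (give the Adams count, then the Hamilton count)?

3 and 2

Adams: H 3, E 4, A 2.
Hamilton: H 2, E 5, A 2.
H gets 3 under Adams and 2 under Hamilton.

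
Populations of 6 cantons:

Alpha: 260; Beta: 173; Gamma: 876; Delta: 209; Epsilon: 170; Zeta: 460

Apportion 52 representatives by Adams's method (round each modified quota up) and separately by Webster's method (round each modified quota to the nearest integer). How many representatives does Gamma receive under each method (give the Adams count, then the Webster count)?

Adams: Alpha 7, Beta 4, Gamma 21, Delta 5, Epsilon 4, Zeta 11.
Webster: Alpha 6, Beta 4, Gamma 22, Delta 5, Epsilon 4, Zeta 11.
Gamma gets 21 under Adams and 22 under Webster.

21 and 22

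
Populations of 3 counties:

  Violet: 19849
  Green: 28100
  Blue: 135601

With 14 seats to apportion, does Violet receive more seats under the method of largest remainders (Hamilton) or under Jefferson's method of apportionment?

Hamilton

Hamilton: Violet 2, Green 2, Blue 10.
Jefferson: Violet 1, Green 2, Blue 11.
Violet gets 2 under Hamilton and 1 under Jefferson.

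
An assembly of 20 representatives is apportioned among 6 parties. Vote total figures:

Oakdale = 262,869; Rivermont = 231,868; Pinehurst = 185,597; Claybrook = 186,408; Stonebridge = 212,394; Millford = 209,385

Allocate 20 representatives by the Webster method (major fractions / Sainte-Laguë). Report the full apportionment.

Standard divisor 1288521/20 ≈ 64426.05; standard quotas: Oakdale 4.080, Rivermont 3.599, Pinehurst 2.881, Claybrook 2.893, Stonebridge 3.297, Millford 3.250.
Rounding to the nearest integer gives Oakdale 4, Rivermont 4, Pinehurst 3, Claybrook 3, Stonebridge 3, Millford 3 — total 20, matching the house size, so no adjustment is needed.

Oakdale 4; Rivermont 4; Pinehurst 3; Claybrook 3; Stonebridge 3; Millford 3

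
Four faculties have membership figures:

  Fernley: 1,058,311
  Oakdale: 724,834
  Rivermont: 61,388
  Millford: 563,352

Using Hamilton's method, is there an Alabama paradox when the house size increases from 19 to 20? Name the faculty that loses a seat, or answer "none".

Rivermont

At 19 seats: Fernley 8, Oakdale 6, Rivermont 1, Millford 4.
At 20 seats: Fernley 9, Oakdale 6, Rivermont 0, Millford 5.
Rivermont drops from 1 to 0.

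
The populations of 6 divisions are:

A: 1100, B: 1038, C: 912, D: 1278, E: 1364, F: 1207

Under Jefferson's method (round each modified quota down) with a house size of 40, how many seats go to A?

6

Standard divisor 6899/40 ≈ 172.475; standard quotas: A 6.378, B 6.018, C 5.288, D 7.410, E 7.908, F 6.998.
Rounding down gives 6, 6, 5, 7, 7, 6 = 37 seats, so the divisor must be adjusted.
With modified divisor 158: modified quotas A 6.962, B 6.570, C 5.772, D 8.089, E 8.633, F 7.639.
Rounding down: A 6, B 6, C 5, D 8, E 8, F 7 (total 40).
A receives 6.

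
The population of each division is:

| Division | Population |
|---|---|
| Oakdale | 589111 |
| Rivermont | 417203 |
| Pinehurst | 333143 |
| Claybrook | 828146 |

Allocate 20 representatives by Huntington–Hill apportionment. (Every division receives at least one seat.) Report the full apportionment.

Oakdale: 5, Rivermont: 4, Pinehurst: 3, Claybrook: 8

With divisor 109111: modified quotas Oakdale 5.399, Rivermont 3.824, Pinehurst 3.053, Claybrook 7.590.
Geometric-mean thresholds: Oakdale √(5·6)=5.477, Rivermont √(3·4)=3.464, Pinehurst √(3·4)=3.464, Claybrook √(7·8)=7.483.
Each quota rounded against its threshold gives Oakdale 5, Rivermont 4, Pinehurst 3, Claybrook 8 (total 20).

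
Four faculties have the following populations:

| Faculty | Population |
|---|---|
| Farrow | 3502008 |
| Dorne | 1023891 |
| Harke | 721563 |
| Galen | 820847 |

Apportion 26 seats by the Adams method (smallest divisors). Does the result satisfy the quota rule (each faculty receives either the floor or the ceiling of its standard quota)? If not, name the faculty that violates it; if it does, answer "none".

Farrow

Standard quotas: Farrow 15.005, Dorne 4.387, Harke 3.092, Galen 3.517.
Adams allocation: Farrow 14, Dorne 5, Harke 3, Galen 4.
Farrow has quota 15.005 (lower 15, upper 16) but receives 14 — outside the quota interval.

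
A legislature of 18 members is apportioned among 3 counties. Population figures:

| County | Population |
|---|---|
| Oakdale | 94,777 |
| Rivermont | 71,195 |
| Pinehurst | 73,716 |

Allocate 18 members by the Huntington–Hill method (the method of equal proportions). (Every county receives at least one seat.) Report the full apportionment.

Oakdale 7, Rivermont 5, Pinehurst 6

With divisor 13229: modified quotas Oakdale 7.164, Rivermont 5.382, Pinehurst 5.572.
Geometric-mean thresholds: Oakdale √(7·8)=7.483, Rivermont √(5·6)=5.477, Pinehurst √(5·6)=5.477.
Each quota rounded against its threshold gives Oakdale 7, Rivermont 5, Pinehurst 6 (total 18).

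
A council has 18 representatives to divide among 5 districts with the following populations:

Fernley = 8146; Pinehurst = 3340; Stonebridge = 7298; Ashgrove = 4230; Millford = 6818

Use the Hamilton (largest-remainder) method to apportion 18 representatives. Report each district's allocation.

Fernley: 5, Pinehurst: 2, Stonebridge: 4, Ashgrove: 3, Millford: 4

The standard divisor is 29832/18 ≈ 1657.333.
Standard quotas: Fernley 4.9151, Pinehurst 2.0153, Stonebridge 4.4035, Ashgrove 2.5523, Millford 4.1138.
Lower quotas: Fernley 4, Pinehurst 2, Stonebridge 4, Ashgrove 2, Millford 4 (sum 16, leaving 2 seats).
Remainders in descending order: Fernley 0.9151, Ashgrove 0.5523, Stonebridge 0.4035, Millford 0.1138, Pinehurst 0.0153.
Largest remainders: Fernley, Ashgrove receive the extra seats.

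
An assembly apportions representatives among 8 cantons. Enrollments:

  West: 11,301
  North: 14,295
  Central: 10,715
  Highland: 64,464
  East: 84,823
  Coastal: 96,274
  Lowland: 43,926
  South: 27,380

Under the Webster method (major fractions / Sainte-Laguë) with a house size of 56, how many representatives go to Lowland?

Standard divisor 353178/56 ≈ 6306.75; standard quotas: West 1.792, North 2.267, Central 1.699, Highland 10.221, East 13.450, Coastal 15.265, Lowland 6.965, South 4.341.
Rounding to the nearest integer gives 2, 2, 2, 10, 13, 15, 7, 4 = 55 seats, so the divisor must be adjusted.
With modified divisor 6250: modified quotas West 1.808, North 2.287, Central 1.714, Highland 10.314, East 13.572, Coastal 15.404, Lowland 7.028, South 4.381.
Rounding to the nearest integer: West 2, North 2, Central 2, Highland 10, East 14, Coastal 15, Lowland 7, South 4 (total 56).
Lowland receives 7.

7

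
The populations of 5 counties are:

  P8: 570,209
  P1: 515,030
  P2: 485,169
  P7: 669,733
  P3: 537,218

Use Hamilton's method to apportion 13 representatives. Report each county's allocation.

Total 2777359; standard divisor 2777359/13 = 213643.
Standard quotas: P8 2.6690, P1 2.4107, P2 2.2709, P7 3.1348, P3 2.5146.
Lower quotas: P8 2, P1 2, P2 2, P7 3, P3 2 (sum 11, leaving 2 seats).
Remainders in descending order: P8 0.6690, P3 0.5146, P1 0.4107, P2 0.2709, P7 0.1348.
The surplus seats go to P8, P3.

P8 3, P1 2, P2 2, P7 3, P3 3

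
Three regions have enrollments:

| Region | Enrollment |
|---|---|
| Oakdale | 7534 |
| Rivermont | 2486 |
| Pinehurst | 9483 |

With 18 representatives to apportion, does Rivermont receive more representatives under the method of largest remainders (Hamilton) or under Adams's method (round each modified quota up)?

Hamilton: Oakdale 7, Rivermont 2, Pinehurst 9.
Adams: Oakdale 7, Rivermont 3, Pinehurst 8.
Rivermont gets 2 under Hamilton and 3 under Adams.

Adams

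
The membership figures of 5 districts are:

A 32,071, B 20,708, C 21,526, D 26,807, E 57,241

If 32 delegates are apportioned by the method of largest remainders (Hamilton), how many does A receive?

7

Total 158353; standard divisor 158353/32 ≈ 4948.531.
Standard quotas: A 6.4809, B 4.1847, C 4.3500, D 5.4172, E 11.5673.
Lower quotas: A 6, B 4, C 4, D 5, E 11 (sum 30, leaving 2 seats).
Remainders in descending order: E 0.5673, A 0.4809, D 0.4172, C 0.3500, B 0.1847.
The surplus seats go to E, A.
A receives 7.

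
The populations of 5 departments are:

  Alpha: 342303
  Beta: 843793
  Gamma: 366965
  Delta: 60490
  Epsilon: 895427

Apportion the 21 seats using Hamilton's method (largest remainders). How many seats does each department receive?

Standard divisor: 2508978 ÷ 21 ≈ 119475.143.
Standard quotas: Alpha 2.8651, Beta 7.0625, Gamma 3.0715, Delta 0.5063, Epsilon 7.4947.
Lower quotas: Alpha 2, Beta 7, Gamma 3, Delta 0, Epsilon 7 (sum 19, leaving 2 seats).
Remainders in descending order: Alpha 0.8651, Delta 0.5063, Epsilon 0.4947, Gamma 0.0715, Beta 0.0625.
The surplus seats go to Alpha, Delta.

Alpha=3; Beta=7; Gamma=3; Delta=1; Epsilon=7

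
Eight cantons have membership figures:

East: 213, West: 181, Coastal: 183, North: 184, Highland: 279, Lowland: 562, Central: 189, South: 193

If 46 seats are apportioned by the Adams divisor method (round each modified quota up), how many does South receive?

Standard divisor 1984/46 ≈ 43.13; standard quotas: East 4.939, West 4.197, Coastal 4.243, North 4.266, Highland 6.469, Lowland 13.030, Central 4.382, South 4.475.
Rounding up gives 5, 5, 5, 5, 7, 14, 5, 5 = 51 seats, so the divisor must be adjusted.
With modified divisor 46.7: modified quotas East 4.561, West 3.876, Coastal 3.919, North 3.940, Highland 5.974, Lowland 12.034, Central 4.047, South 4.133.
Rounding up: East 5, West 4, Coastal 4, North 4, Highland 6, Lowland 13, Central 5, South 5 (total 46).
South receives 5.

5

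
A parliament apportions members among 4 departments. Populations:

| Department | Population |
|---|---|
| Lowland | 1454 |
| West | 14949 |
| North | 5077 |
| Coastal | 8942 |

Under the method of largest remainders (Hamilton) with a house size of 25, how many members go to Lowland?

1

Total 30422; standard divisor 30422/25 ≈ 1216.88.
Standard quotas: Lowland 1.1949, West 12.2847, North 4.1721, Coastal 7.3483.
Lower quotas: Lowland 1, West 12, North 4, Coastal 7 (sum 24, leaving 1 seat).
Remainders in descending order: Coastal 0.3483, West 0.2847, Lowland 0.1949, North 0.1721.
Largest remainder: Coastal receives the extra seat.
Lowland receives 1.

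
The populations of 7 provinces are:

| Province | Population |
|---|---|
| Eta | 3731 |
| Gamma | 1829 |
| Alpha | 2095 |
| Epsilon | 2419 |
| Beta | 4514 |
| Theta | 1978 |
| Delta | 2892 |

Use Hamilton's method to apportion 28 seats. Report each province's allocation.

Eta: 5, Gamma: 3, Alpha: 3, Epsilon: 3, Beta: 7, Theta: 3, Delta: 4

Standard divisor: 19458 ÷ 28 ≈ 694.929.
Standard quotas: Eta 5.369, Gamma 2.632, Alpha 3.015, Epsilon 3.481, Beta 6.496, Theta 2.846, Delta 4.162.
Lower quotas: Eta 5, Gamma 2, Alpha 3, Epsilon 3, Beta 6, Theta 2, Delta 4 (sum 25, leaving 3 seats).
Remainders in descending order: Theta 0.846, Gamma 0.632, Beta 0.496, Epsilon 0.481, Eta 0.369, Delta 0.162, Alpha 0.015.
The surplus seats go to Theta, Gamma, Beta.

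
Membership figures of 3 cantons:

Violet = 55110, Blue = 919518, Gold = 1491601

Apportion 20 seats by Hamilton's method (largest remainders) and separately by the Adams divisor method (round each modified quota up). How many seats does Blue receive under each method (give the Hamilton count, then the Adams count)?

Hamilton: Violet 0, Blue 8, Gold 12.
Adams: Violet 1, Blue 7, Gold 12.
Blue gets 8 under Hamilton and 7 under Adams.

8 and 7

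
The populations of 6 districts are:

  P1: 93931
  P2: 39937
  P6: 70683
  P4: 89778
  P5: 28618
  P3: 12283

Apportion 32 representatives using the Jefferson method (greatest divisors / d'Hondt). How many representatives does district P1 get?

Standard divisor 335230/32 ≈ 10475.938; standard quotas: P1 8.966, P2 3.812, P6 6.747, P4 8.570, P5 2.732, P3 1.172.
Rounding down gives 8, 3, 6, 8, 2, 1 = 28 seats, so the divisor must be adjusted.
With modified divisor 9800: modified quotas P1 9.585, P2 4.075, P6 7.213, P4 9.161, P5 2.920, P3 1.253.
Rounding down: P1 9, P2 4, P6 7, P4 9, P5 2, P3 1 (total 32).
P1 receives 9.

9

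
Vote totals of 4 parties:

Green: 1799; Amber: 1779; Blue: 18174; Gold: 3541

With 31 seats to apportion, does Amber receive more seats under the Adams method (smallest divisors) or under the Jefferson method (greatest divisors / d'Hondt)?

Adams: Green 3, Amber 3, Blue 21, Gold 4.
Jefferson: Green 2, Amber 2, Blue 23, Gold 4.
Amber gets 3 under Adams and 2 under Jefferson.

Adams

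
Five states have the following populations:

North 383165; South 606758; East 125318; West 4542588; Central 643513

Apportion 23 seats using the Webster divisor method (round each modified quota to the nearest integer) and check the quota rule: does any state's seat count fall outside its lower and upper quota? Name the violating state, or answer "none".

Standard quotas: North 1.399, South 2.215, East 0.457, West 16.581, Central 2.349.
Webster allocation: North 1, South 2, East 0, West 18, Central 2.
West has quota 16.581 (lower 16, upper 17) but receives 18 — outside the quota interval.

West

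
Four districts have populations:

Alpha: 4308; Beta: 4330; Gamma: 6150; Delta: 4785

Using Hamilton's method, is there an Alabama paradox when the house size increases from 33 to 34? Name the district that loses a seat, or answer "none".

none

At 33 seats: Alpha 7, Beta 7, Gamma 11, Delta 8.
At 34 seats: Alpha 7, Beta 8, Gamma 11, Delta 8.
No district's allocation decreased.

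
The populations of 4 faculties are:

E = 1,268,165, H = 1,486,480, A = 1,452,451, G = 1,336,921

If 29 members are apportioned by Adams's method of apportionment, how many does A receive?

Standard divisor 5544017/29 ≈ 191173; standard quotas: E 6.634, H 7.776, A 7.598, G 6.993.
Rounding up gives 7, 8, 8, 7 = 30 seats, so the divisor must be adjusted.
With modified divisor 209400: modified quotas E 6.056, H 7.099, A 6.936, G 6.385.
Rounding up: E 7, H 8, A 7, G 7 (total 29).
A receives 7.

7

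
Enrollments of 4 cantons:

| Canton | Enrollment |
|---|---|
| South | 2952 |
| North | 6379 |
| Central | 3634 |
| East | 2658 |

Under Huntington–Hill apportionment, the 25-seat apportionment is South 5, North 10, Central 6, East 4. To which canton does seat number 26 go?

Priority for the next seat is population ÷ (√(s·(s+1))).
Priorities: South 538.959, North 608.214, Central 560.738, East 594.347.
Highest priority: North.

North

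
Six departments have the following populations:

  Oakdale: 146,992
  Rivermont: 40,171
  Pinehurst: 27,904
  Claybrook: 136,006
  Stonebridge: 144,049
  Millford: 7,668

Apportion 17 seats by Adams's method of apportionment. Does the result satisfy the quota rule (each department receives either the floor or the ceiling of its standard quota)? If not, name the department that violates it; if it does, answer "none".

Standard quotas: Oakdale 4.970, Rivermont 1.358, Pinehurst 0.943, Claybrook 4.599, Stonebridge 4.870, Millford 0.259.
Adams allocation: Oakdale 5, Rivermont 2, Pinehurst 1, Claybrook 4, Stonebridge 4, Millford 1.
Every allocation lies between the lower and upper quota.

none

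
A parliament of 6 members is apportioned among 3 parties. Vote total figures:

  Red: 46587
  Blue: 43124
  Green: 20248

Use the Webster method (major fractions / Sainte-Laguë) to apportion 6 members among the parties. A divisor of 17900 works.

With modified divisor 17900: modified quotas Red 2.603, Blue 2.409, Green 1.131.
Rounding to the nearest integer: Red 3, Blue 2, Green 1 (total 6).

Red=3, Blue=2, Green=1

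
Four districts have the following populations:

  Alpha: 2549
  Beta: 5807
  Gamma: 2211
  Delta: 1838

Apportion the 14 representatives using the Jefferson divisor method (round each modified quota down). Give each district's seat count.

Alpha=3; Beta=7; Gamma=2; Delta=2

Standard divisor 12405/14 ≈ 886.071; standard quotas: Alpha 2.877, Beta 6.554, Gamma 2.495, Delta 2.074.
Rounding down gives 2, 6, 2, 2 = 12 seats, so the divisor must be adjusted.
With modified divisor 800: modified quotas Alpha 3.186, Beta 7.259, Gamma 2.764, Delta 2.297.
Rounding down: Alpha 3, Beta 7, Gamma 2, Delta 2 (total 14).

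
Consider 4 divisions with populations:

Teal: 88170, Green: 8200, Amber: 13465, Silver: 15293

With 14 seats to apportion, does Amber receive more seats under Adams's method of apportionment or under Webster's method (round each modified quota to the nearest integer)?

Adams

Adams: Teal 9, Green 1, Amber 2, Silver 2.
Webster: Teal 10, Green 1, Amber 1, Silver 2.
Amber gets 2 under Adams and 1 under Webster.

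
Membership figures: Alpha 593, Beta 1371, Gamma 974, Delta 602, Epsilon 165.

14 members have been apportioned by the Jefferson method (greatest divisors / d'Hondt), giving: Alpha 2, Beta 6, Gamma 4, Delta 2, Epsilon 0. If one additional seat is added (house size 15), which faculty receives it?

Priority for the next seat is population ÷ (current seats + 1).
Priorities: Alpha 197.667, Beta 195.857, Gamma 194.800, Delta 200.667, Epsilon 165.000.
Highest priority: Delta.

Delta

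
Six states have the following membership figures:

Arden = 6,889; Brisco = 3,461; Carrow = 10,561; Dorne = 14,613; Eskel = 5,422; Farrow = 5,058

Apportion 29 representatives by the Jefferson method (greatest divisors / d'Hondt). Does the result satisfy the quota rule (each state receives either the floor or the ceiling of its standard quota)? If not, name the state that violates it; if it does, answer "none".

none

Standard quotas: Arden 4.343, Brisco 2.182, Carrow 6.657, Dorne 9.212, Eskel 3.418, Farrow 3.188.
Jefferson allocation: Arden 4, Brisco 2, Carrow 7, Dorne 10, Eskel 3, Farrow 3.
Every allocation lies between the lower and upper quota.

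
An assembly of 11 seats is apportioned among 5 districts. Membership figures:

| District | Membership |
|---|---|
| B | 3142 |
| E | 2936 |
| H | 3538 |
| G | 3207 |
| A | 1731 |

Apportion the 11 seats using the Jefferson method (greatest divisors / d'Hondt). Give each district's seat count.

B 2, E 2, H 3, G 3, A 1

Standard divisor 14554/11 ≈ 1323.091; standard quotas: B 2.375, E 2.219, H 2.674, G 2.424, A 1.308.
Rounding down gives 2, 2, 2, 2, 1 = 9 seats, so the divisor must be adjusted.
With modified divisor 1060: modified quotas B 2.964, E 2.770, H 3.338, G 3.025, A 1.633.
Rounding down: B 2, E 2, H 3, G 3, A 1 (total 11).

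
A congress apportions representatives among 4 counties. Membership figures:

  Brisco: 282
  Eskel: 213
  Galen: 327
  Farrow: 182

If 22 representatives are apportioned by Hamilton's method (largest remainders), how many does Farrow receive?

The standard divisor is 1004/22 ≈ 45.636.
Standard quotas: Brisco 6.179, Eskel 4.667, Galen 7.165, Farrow 3.988.
Lower quotas: Brisco 6, Eskel 4, Galen 7, Farrow 3 (sum 20, leaving 2 seats).
Remainders in descending order: Farrow 0.988, Eskel 0.667, Brisco 0.179, Galen 0.165.
The surplus seats go to Farrow, Eskel.
Farrow receives 4.

4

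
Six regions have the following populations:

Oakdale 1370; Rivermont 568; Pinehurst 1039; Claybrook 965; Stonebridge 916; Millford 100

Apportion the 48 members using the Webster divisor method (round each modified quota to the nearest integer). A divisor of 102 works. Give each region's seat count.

With modified divisor 102: modified quotas Oakdale 13.431, Rivermont 5.569, Pinehurst 10.186, Claybrook 9.461, Stonebridge 8.980, Millford 0.980.
Rounding to the nearest integer: Oakdale 13, Rivermont 6, Pinehurst 10, Claybrook 9, Stonebridge 9, Millford 1 (total 48).

Oakdale 13, Rivermont 6, Pinehurst 10, Claybrook 9, Stonebridge 9, Millford 1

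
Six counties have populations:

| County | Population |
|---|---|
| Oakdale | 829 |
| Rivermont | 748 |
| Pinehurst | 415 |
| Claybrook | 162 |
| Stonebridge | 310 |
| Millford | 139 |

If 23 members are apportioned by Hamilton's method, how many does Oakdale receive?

Total 2603; standard divisor 2603/23 ≈ 113.174.
Standard quotas: Oakdale 7.325, Rivermont 6.609, Pinehurst 3.667, Claybrook 1.431, Stonebridge 2.739, Millford 1.228.
Lower quotas: Oakdale 7, Rivermont 6, Pinehurst 3, Claybrook 1, Stonebridge 2, Millford 1 (sum 20, leaving 3 seats).
Remainders in descending order: Stonebridge 0.739, Pinehurst 0.667, Rivermont 0.609, Claybrook 0.431, Oakdale 0.325, Millford 0.228.
Largest remainders: Stonebridge, Pinehurst, Rivermont receive the extra seats.
Oakdale receives 7.

7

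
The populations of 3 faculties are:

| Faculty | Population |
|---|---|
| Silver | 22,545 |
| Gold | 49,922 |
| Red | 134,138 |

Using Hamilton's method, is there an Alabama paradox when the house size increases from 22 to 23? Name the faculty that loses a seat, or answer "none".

At 22 seats: Silver 3, Gold 5, Red 14.
At 23 seats: Silver 2, Gold 6, Red 15.
Silver drops from 3 to 2.

Silver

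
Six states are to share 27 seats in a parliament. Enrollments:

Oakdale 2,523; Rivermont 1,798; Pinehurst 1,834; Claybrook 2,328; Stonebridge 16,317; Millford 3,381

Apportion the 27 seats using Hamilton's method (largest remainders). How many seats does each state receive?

The standard divisor is 28181/27 ≈ 1043.741.
Standard quotas: Oakdale 2.4173, Rivermont 1.7227, Pinehurst 1.7571, Claybrook 2.2304, Stonebridge 15.6332, Millford 3.2393.
Lower quotas: Oakdale 2, Rivermont 1, Pinehurst 1, Claybrook 2, Stonebridge 15, Millford 3 (sum 24, leaving 3 seats).
Remainders in descending order: Pinehurst 0.7571, Rivermont 0.7227, Stonebridge 0.6332, Oakdale 0.4173, Millford 0.2393, Claybrook 0.2304.
The surplus seats go to Pinehurst, Rivermont, Stonebridge.

Oakdale: 2; Rivermont: 2; Pinehurst: 2; Claybrook: 2; Stonebridge: 16; Millford: 3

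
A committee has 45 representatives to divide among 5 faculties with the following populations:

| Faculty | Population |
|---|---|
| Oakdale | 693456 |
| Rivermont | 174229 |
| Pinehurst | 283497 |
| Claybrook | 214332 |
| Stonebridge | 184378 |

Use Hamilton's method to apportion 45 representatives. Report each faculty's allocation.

The standard divisor is 1549892/45 ≈ 34442.044.
Standard quotas: Oakdale 20.1340, Rivermont 5.0586, Pinehurst 8.2311, Claybrook 6.2230, Stonebridge 5.3533.
Lower quotas: Oakdale 20, Rivermont 5, Pinehurst 8, Claybrook 6, Stonebridge 5 (sum 44, leaving 1 seat).
Remainders in descending order: Stonebridge 0.3533, Pinehurst 0.2311, Claybrook 0.2230, Oakdale 0.1340, Rivermont 0.0586.
Largest remainder: Stonebridge receives the extra seat.

Oakdale: 20, Rivermont: 5, Pinehurst: 8, Claybrook: 6, Stonebridge: 6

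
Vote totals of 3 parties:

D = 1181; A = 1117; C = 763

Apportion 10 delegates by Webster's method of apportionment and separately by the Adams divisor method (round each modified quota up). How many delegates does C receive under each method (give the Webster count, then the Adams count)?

2 and 3

Webster: D 4, A 4, C 2.
Adams: D 4, A 3, C 3.
C gets 2 under Webster and 3 under Adams.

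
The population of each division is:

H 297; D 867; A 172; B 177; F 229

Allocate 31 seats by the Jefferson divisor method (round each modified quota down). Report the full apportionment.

Standard divisor 1742/31 ≈ 56.194; standard quotas: H 5.285, D 15.429, A 3.061, B 3.150, F 4.075.
Rounding down gives 5, 15, 3, 3, 4 = 30 seats, so the divisor must be adjusted.
With modified divisor 53: modified quotas H 5.604, D 16.358, A 3.245, B 3.340, F 4.321.
Rounding down: H 5, D 16, A 3, B 3, F 4 (total 31).

H: 5; D: 16; A: 3; B: 3; F: 4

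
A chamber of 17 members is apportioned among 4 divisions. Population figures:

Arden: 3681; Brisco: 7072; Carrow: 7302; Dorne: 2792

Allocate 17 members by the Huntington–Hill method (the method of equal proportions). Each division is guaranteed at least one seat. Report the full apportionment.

With divisor 1215: modified quotas Arden 3.030, Brisco 5.821, Carrow 6.010, Dorne 2.298.
Geometric-mean thresholds: Arden √(3·4)=3.464, Brisco √(5·6)=5.477, Carrow √(6·7)=6.481, Dorne √(2·3)=2.449.
Each quota rounded against its threshold gives Arden 3, Brisco 6, Carrow 6, Dorne 2 (total 17).

Arden 3, Brisco 6, Carrow 6, Dorne 2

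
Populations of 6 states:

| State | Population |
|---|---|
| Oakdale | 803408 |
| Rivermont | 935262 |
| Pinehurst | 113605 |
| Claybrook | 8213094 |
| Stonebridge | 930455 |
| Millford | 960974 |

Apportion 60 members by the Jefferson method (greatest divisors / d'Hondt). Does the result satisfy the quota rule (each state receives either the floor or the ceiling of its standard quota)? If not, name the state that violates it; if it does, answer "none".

Claybrook

Standard quotas: Oakdale 4.032, Rivermont 4.693, Pinehurst 0.570, Claybrook 41.214, Stonebridge 4.669, Millford 4.822.
Jefferson allocation: Oakdale 4, Rivermont 4, Pinehurst 0, Claybrook 43, Stonebridge 4, Millford 5.
Claybrook has quota 41.214 (lower 41, upper 42) but receives 43 — outside the quota interval.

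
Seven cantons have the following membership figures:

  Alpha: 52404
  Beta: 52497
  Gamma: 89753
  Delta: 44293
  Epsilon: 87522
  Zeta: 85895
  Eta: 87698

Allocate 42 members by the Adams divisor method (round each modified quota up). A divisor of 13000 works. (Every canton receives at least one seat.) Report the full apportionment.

Alpha 5, Beta 5, Gamma 7, Delta 4, Epsilon 7, Zeta 7, Eta 7

With modified divisor 13000: modified quotas Alpha 4.031, Beta 4.038, Gamma 6.904, Delta 3.407, Epsilon 6.732, Zeta 6.607, Eta 6.746.
Rounding up: Alpha 5, Beta 5, Gamma 7, Delta 4, Epsilon 7, Zeta 7, Eta 7 (total 42).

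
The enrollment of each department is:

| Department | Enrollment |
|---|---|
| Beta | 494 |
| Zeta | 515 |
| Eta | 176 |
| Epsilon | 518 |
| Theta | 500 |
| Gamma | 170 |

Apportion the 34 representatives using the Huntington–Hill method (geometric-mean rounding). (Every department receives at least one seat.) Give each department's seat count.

With divisor 69.3: modified quotas Beta 7.128, Zeta 7.431, Eta 2.540, Epsilon 7.475, Theta 7.215, Gamma 2.453.
Geometric-mean thresholds: Beta √(7·8)=7.483, Zeta √(7·8)=7.483, Eta √(2·3)=2.449, Epsilon √(7·8)=7.483, Theta √(7·8)=7.483, Gamma √(2·3)=2.449.
Each quota rounded against its threshold gives Beta 7, Zeta 7, Eta 3, Epsilon 7, Theta 7, Gamma 3 (total 34).

Beta 7, Zeta 7, Eta 3, Epsilon 7, Theta 7, Gamma 3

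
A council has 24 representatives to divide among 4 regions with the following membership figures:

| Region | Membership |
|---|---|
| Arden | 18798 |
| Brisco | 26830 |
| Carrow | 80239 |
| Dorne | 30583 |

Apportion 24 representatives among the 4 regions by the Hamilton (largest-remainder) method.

Arden 3, Brisco 4, Carrow 12, Dorne 5

The standard divisor is 156450/24 ≈ 6518.75.
Standard quotas: Arden 2.8837, Brisco 4.1158, Carrow 12.3090, Dorne 4.6915.
Lower quotas: Arden 2, Brisco 4, Carrow 12, Dorne 4 (sum 22, leaving 2 seats).
Remainders in descending order: Arden 0.8837, Dorne 0.6915, Carrow 0.3090, Brisco 0.1158.
The surplus seats go to Arden, Dorne.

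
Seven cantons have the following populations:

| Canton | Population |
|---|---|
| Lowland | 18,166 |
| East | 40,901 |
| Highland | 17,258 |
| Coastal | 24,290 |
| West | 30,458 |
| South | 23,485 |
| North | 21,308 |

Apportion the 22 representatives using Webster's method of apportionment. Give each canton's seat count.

Standard divisor 175866/22 ≈ 7993.909; standard quotas: Lowland 2.272, East 5.117, Highland 2.159, Coastal 3.039, West 3.810, South 2.938, North 2.666.
Rounding to the nearest integer gives Lowland 2, East 5, Highland 2, Coastal 3, West 4, South 3, North 3 — total 22, matching the house size, so no adjustment is needed.

Lowland: 2, East: 5, Highland: 2, Coastal: 3, West: 4, South: 3, North: 3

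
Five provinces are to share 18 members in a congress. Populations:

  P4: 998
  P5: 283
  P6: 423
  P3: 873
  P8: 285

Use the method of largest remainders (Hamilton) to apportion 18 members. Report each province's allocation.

P4: 6; P5: 2; P6: 3; P3: 5; P8: 2

Standard divisor: 2862 ÷ 18 = 159.
Standard quotas: P4 6.277, P5 1.780, P6 2.660, P3 5.491, P8 1.792.
Lower quotas: P4 6, P5 1, P6 2, P3 5, P8 1 (sum 15, leaving 3 seats).
Remainders in descending order: P8 0.792, P5 0.780, P6 0.660, P3 0.491, P4 0.277.
The surplus seats go to P8, P5, P6.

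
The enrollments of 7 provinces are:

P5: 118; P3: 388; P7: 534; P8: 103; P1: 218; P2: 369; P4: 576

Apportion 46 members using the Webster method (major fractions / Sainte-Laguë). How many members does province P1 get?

Standard divisor 2306/46 ≈ 50.13; standard quotas: P5 2.354, P3 7.740, P7 10.652, P8 2.055, P1 4.349, P2 7.361, P4 11.490.
Rounding to the nearest integer gives 2, 8, 11, 2, 4, 7, 11 = 45 seats, so the divisor must be adjusted.
With modified divisor 49.6: modified quotas P5 2.379, P3 7.823, P7 10.766, P8 2.077, P1 4.395, P2 7.440, P4 11.613.
Rounding to the nearest integer: P5 2, P3 8, P7 11, P8 2, P1 4, P2 7, P4 12 (total 46).
P1 receives 4.

4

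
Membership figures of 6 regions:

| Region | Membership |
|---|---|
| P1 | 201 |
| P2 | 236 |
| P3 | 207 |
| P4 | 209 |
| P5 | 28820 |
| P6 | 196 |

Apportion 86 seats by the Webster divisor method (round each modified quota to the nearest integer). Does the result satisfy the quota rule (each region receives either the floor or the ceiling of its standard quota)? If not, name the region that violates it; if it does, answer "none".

P5

Standard quotas: P1 0.579, P2 0.680, P3 0.596, P4 0.602, P5 82.980, P6 0.564.
Webster allocation: P1 1, P2 1, P3 1, P4 1, P5 81, P6 1.
P5 has quota 82.980 (lower 82, upper 83) but receives 81 — outside the quota interval.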